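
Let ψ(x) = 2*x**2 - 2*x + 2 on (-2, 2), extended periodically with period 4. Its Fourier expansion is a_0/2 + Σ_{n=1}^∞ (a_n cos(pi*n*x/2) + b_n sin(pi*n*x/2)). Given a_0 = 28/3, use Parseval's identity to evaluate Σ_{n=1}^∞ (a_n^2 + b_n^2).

Parseval: a_0^2/2 + Σ_{n≥1} (a_n^2+b_n^2) = 1/2 ∫_{-2}^{2} ψ(x)^2 dx = 328/5.
Subtract a_0^2/2 = 392/9: Σ (a_n^2+b_n^2) = 992/45.

992/45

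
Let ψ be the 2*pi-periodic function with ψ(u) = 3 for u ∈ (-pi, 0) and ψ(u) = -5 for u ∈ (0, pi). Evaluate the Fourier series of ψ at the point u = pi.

At u = pi the one-sided limits are ψ(pi^-) = -5 and ψ(pi^+) = 3.
By Dirichlet's theorem the series converges to their average, [(-5) + (3)]/2 = -1.

-1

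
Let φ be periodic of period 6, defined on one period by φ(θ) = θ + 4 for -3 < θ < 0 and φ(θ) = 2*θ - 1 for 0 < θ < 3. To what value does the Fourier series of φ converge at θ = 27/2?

θ = 27/2 differs from θ = 3/2 by 2 full period(s), and the series is 6-periodic.
φ is continuous at θ = 3/2 with value 2, so the series converges to 2 there.

2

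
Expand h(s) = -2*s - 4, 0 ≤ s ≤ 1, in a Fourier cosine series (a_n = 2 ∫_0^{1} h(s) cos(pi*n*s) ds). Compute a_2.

a_2 = 2 ∫_0^{1} (-2*s - 4) cos(2*pi*s) ds.
Integrating by parts (boundary term plus one more integral), an antiderivative of (-2*s - 4) cos(2*pi*s) is -s*sin(2*pi*s)/pi - 2*sin(2*pi*s)/pi - cos(2*pi*s)/(2*pi**2); evaluating from 0 to 1: ∫_{0}^{1} (-2*s - 4) cos(2*pi*s) ds = (-1/(2*pi**2)) - (-1/(2*pi**2)) = 0.
Hence a_2 = 2·(0) = 0.

0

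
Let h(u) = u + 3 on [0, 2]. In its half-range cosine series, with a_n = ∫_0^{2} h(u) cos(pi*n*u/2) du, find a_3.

a_3 = ∫_0^{2} (u + 3) cos(3*pi*u/2) du.
Integrating by parts (boundary term plus one more integral), an antiderivative of (u + 3) cos(3*pi*u/2) is 2*u*sin(3*pi*u/2)/(3*pi) + 2*sin(3*pi*u/2)/pi + 4*cos(3*pi*u/2)/(9*pi**2); evaluating from 0 to 2: ∫_{0}^{2} (u + 3) cos(3*pi*u/2) du = (-4/(9*pi**2)) - (4/(9*pi**2)) = -8/(9*pi**2).
Hence a_3 = -8/(9*pi**2).

-8/(9*pi**2)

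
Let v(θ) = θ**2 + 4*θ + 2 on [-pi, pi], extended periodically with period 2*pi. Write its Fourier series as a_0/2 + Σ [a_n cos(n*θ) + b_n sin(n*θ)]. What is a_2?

a_2 = 1/pi ∫_{-pi}^{pi} v(θ) cos(2*θ) dθ.
Integrating by parts twice (tabular method), an antiderivative of (θ**2 + 4*θ + 2) cos(2*θ) is θ**2*sin(2*θ)/2 + 2*θ*sin(2*θ) + θ*cos(2*θ)/2 + 3*sin(2*θ)/4 + cos(2*θ); evaluating from -pi to pi: ∫_{-pi}^{pi} (θ**2 + 4*θ + 2) cos(2*θ) dθ = (1 + pi/2) - (1 - pi/2) = pi.
Hence a_2 = (1/pi)·(pi) = 1.

1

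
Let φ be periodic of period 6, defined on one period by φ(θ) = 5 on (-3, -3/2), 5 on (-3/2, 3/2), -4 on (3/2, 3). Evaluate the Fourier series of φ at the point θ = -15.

1/2

θ = -15 differs from θ = -3 by -2 full period(s), and the series is 6-periodic.
At θ = -3 the one-sided limits are φ(-3^-) = -4 and φ(-3^+) = 5.
By Dirichlet's theorem the series converges to their average, [(-4) + (5)]/2 = 1/2.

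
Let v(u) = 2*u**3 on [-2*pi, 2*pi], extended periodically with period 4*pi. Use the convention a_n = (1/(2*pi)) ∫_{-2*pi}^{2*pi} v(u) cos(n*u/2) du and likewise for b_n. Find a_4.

a_4 = (1/(2*pi)) ∫_{-2*pi}^{2*pi} v(u) cos(2*u) du.
v is odd and cos(2*u) is even, so the integrand is odd over a symmetric interval and the integral vanishes.

0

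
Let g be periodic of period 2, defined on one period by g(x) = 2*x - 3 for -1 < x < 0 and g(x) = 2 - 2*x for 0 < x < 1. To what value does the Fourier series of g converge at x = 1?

At x = 1 the one-sided limits are g(1^-) = 0 and g(1^+) = -5.
By Dirichlet's theorem the series converges to their average, [(0) + (-5)]/2 = -5/2.

-5/2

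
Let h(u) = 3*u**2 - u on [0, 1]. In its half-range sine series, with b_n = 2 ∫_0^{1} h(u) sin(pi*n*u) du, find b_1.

b_1 = 2 ∫_0^{1} (3*u**2 - u) sin(pi*u) du.
Integrating by parts twice (tabular method), an antiderivative of (3*u**2 - u) sin(pi*u) is -3*u**2*cos(pi*u)/pi + 6*u*sin(pi*u)/pi**2 + u*cos(pi*u)/pi - sin(pi*u)/pi**2 + 6*cos(pi*u)/pi**3; evaluating from 0 to 1: ∫_{0}^{1} (3*u**2 - u) sin(pi*u) du = (-6/pi**3 + 2/pi) - (6/pi**3) = -12/pi**3 + 2/pi.
Hence b_1 = 2·(-12/pi**3 + 2/pi) = -24/pi**3 + 4/pi.

-24/pi**3 + 4/pi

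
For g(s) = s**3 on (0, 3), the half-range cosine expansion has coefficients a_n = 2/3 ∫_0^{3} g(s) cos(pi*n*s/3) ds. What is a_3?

2*(4 - 9*pi**2)/pi**4

a_3 = 2/3 ∫_0^{3} (s**3) cos(pi*s) ds.
Integrating by parts three times (tabular method), an antiderivative of (s**3) cos(pi*s) is s**3*sin(pi*s)/pi + 3*s**2*cos(pi*s)/pi**2 - 6*s*sin(pi*s)/pi**3 - 6*cos(pi*s)/pi**4; evaluating from 0 to 3: ∫_{0}^{3} (s**3) cos(pi*s) ds = (3*(2 - 9*pi**2)/pi**4) - (-6/pi**4) = 3*(4 - 9*pi**2)/pi**4.
Hence a_3 = (2/3)·(3*(4 - 9*pi**2)/pi**4) = 2*(4 - 9*pi**2)/pi**4.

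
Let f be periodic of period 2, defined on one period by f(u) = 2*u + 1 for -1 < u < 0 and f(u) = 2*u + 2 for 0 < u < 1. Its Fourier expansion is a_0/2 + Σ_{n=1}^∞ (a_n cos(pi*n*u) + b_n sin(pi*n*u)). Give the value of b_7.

6/(7*pi)

b_7 = ∫_{-1}^{1} f(u) sin(7*pi*u) du.
Split the integral at the breakpoints.
Integrating by parts (boundary term plus one more integral), an antiderivative of (2*u + 1) sin(7*pi*u) is -2*u*cos(7*pi*u)/(7*pi) + 2*sin(7*pi*u)/(49*pi**2) - cos(7*pi*u)/(7*pi); evaluating from -1 to 0: ∫_{-1}^{0} (2*u + 1) sin(7*pi*u) du = (-1/(7*pi)) - (-1/(7*pi)) = 0.
Integrating by parts (boundary term plus one more integral), an antiderivative of (2*u + 2) sin(7*pi*u) is -2*u*cos(7*pi*u)/(7*pi) + 2*sin(7*pi*u)/(49*pi**2) - 2*cos(7*pi*u)/(7*pi); evaluating from 0 to 1: ∫_{0}^{1} (2*u + 2) sin(7*pi*u) du = (4/(7*pi)) - (-2/(7*pi)) = 6/(7*pi).
Summing the pieces gives b_7 = 6/(7*pi).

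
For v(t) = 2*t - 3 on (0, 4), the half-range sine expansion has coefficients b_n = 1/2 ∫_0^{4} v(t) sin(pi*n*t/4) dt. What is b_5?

4/(5*pi)

b_5 = 1/2 ∫_0^{4} (2*t - 3) sin(5*pi*t/4) dt.
Integrating by parts (boundary term plus one more integral), an antiderivative of (2*t - 3) sin(5*pi*t/4) is -8*t*cos(5*pi*t/4)/(5*pi) + 32*sin(5*pi*t/4)/(25*pi**2) + 12*cos(5*pi*t/4)/(5*pi); evaluating from 0 to 4: ∫_{0}^{4} (2*t - 3) sin(5*pi*t/4) dt = (4/pi) - (12/(5*pi)) = 8/(5*pi).
Hence b_5 = (1/2)·(8/(5*pi)) = 4/(5*pi).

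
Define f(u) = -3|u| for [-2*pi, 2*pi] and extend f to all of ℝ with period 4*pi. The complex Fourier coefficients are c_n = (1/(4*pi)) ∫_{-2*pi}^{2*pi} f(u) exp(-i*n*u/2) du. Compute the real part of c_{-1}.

12/pi

Since f is real-valued, Re(c_{-1}) = (1/(4*pi)) ∫_{-2*pi}^{2*pi} f(u) cos(-u/2) du = a_{1}/2.
f is even and cos(-u/2) is even, so the integrand is even: ∫_{-2*pi}^{2*pi} f(u) cos(-u/2) du = 2∫_0^{2*pi} f(u) cos(-u/2) du.
Integrating by parts (boundary term plus one more integral), an antiderivative of (-3*u) cos(-u/2) is -6*u*sin(u/2) - 12*cos(u/2); evaluating from 0 to 2*pi: ∫_{0}^{2*pi} (-3*u) cos(-u/2) du = (12) - (-12) = 24.
So ∫_{-2*pi}^{2*pi} f(u) cos(-u/2) du = 48.
Hence Re(c_{-1}) = (1/(4*pi))·(48) = 12/pi.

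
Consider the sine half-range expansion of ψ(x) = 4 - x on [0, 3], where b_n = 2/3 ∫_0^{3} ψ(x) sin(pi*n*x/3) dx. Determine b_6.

b_6 = 2/3 ∫_0^{3} (4 - x) sin(2*pi*x) dx.
Integrating by parts (boundary term plus one more integral), an antiderivative of (4 - x) sin(2*pi*x) is x*cos(2*pi*x)/(2*pi) - sin(2*pi*x)/(4*pi**2) - 2*cos(2*pi*x)/pi; evaluating from 0 to 3: ∫_{0}^{3} (4 - x) sin(2*pi*x) dx = (-1/(2*pi)) - (-2/pi) = 3/(2*pi).
Hence b_6 = (2/3)·(3/(2*pi)) = 1/pi.

1/pi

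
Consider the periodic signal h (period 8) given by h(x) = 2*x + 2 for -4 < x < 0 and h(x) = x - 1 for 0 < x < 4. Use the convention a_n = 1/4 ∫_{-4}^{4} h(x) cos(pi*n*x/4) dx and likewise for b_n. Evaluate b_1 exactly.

b_1 = 1/4 ∫_{-4}^{4} h(x) sin(pi*x/4) dx.
Split the integral at the breakpoints.
Integrating by parts (boundary term plus one more integral), an antiderivative of (2*x + 2) sin(pi*x/4) is -8*x*cos(pi*x/4)/pi + 32*sin(pi*x/4)/pi**2 - 8*cos(pi*x/4)/pi; evaluating from -4 to 0: ∫_{-4}^{0} (2*x + 2) sin(pi*x/4) dx = (-8/pi) - (-24/pi) = 16/pi.
Integrating by parts (boundary term plus one more integral), an antiderivative of (x - 1) sin(pi*x/4) is -4*x*cos(pi*x/4)/pi + 16*sin(pi*x/4)/pi**2 + 4*cos(pi*x/4)/pi; evaluating from 0 to 4: ∫_{0}^{4} (x - 1) sin(pi*x/4) dx = (12/pi) - (4/pi) = 8/pi.
Summing the pieces and multiplying by (1/4) gives b_1 = 6/pi.

6/pi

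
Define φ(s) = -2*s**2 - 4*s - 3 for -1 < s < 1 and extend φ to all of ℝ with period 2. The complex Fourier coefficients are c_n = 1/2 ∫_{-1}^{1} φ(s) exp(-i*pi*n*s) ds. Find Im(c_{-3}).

Since φ is real-valued, Im(c_{-3}) = -1/2 ∫_{-1}^{1} φ(s) sin(-3*pi*s) ds = b_{3}/2.
Integrating by parts twice (tabular method), an antiderivative of (-2*s**2 - 4*s - 3) sin(-3*pi*s) is -2*s**2*cos(3*pi*s)/(3*pi) + 4*s*sin(3*pi*s)/(9*pi**2) - 4*s*cos(3*pi*s)/(3*pi) + 4*sin(3*pi*s)/(9*pi**2) - cos(3*pi*s)/pi + 4*cos(3*pi*s)/(27*pi**3); evaluating from -1 to 1: ∫_{-1}^{1} (-2*s**2 - 4*s - 3) sin(-3*pi*s) ds = (-4/(27*pi**3) + 3/pi) - ((-4 + 9*pi**2)/(27*pi**3)) = 8/(3*pi).
Hence Im(c_{-3}) = (-1/2)·(8/(3*pi)) = -4/(3*pi).

-4/(3*pi)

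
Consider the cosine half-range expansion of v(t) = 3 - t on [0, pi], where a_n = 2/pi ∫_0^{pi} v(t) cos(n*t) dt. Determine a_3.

a_3 = 2/pi ∫_0^{pi} (3 - t) cos(3*t) dt.
Integrating by parts (boundary term plus one more integral), an antiderivative of (3 - t) cos(3*t) is -t*sin(3*t)/3 + sin(3*t) - cos(3*t)/9; evaluating from 0 to pi: ∫_{0}^{pi} (3 - t) cos(3*t) dt = (1/9) - (-1/9) = 2/9.
Hence a_3 = (2/pi)·(2/9) = 4/(9*pi).

4/(9*pi)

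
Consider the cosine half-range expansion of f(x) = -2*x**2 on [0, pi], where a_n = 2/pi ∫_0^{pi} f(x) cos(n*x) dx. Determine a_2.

a_2 = 2/pi ∫_0^{pi} (-2*x**2) cos(2*x) dx.
Integrating by parts twice (tabular method), an antiderivative of (-2*x**2) cos(2*x) is -x**2*sin(2*x) - x*cos(2*x) + sin(2*x)/2; evaluating from 0 to pi: ∫_{0}^{pi} (-2*x**2) cos(2*x) dx = (-pi) - (0) = -pi.
Hence a_2 = (2/pi)·(-pi) = -2.

-2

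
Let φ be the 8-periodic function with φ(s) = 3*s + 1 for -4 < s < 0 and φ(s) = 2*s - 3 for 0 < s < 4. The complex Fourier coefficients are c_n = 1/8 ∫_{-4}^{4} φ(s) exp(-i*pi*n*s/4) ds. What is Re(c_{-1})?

4/pi**2

Since φ is real-valued, Re(c_{-1}) = 1/8 ∫_{-4}^{4} φ(s) cos(-pi*s/4) ds = a_{1}/2.
Split the integral at the breakpoints.
Integrating by parts (boundary term plus one more integral), an antiderivative of (3*s + 1) cos(-pi*s/4) is 12*s*sin(pi*s/4)/pi + 4*sin(pi*s/4)/pi + 48*cos(pi*s/4)/pi**2; evaluating from -4 to 0: ∫_{-4}^{0} (3*s + 1) cos(-pi*s/4) ds = (48/pi**2) - (-48/pi**2) = 96/pi**2.
Integrating by parts (boundary term plus one more integral), an antiderivative of (2*s - 3) cos(-pi*s/4) is 8*s*sin(pi*s/4)/pi - 12*sin(pi*s/4)/pi + 32*cos(pi*s/4)/pi**2; evaluating from 0 to 4: ∫_{0}^{4} (2*s - 3) cos(-pi*s/4) ds = (-32/pi**2) - (32/pi**2) = -64/pi**2.
So ∫_{-4}^{4} φ(s) cos(-pi*s/4) ds = 32/pi**2.
Hence Re(c_{-1}) = (1/8)·(32/pi**2) = 4/pi**2.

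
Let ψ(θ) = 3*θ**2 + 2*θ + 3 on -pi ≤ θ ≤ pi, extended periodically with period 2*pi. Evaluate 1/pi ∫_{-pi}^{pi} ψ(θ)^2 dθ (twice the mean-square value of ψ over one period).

1/pi ∫_{-pi}^{pi} ψ(θ)^2 dθ = 1/pi · (2*pi*(135 + 110*pi**2 + 27*pi**4)/15) = 18 + 44*pi**2/3 + 18*pi**4/5.

18 + 44*pi**2/3 + 18*pi**4/5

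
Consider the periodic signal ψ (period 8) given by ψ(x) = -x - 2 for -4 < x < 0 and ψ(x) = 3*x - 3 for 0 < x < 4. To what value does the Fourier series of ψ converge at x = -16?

-5/2

x = -16 differs from x = 0 by -2 full period(s), and the series is 8-periodic.
At x = 0 the one-sided limits are ψ(0^-) = -2 and ψ(0^+) = -3.
By Dirichlet's theorem the series converges to their average, [(-2) + (-3)]/2 = -5/2.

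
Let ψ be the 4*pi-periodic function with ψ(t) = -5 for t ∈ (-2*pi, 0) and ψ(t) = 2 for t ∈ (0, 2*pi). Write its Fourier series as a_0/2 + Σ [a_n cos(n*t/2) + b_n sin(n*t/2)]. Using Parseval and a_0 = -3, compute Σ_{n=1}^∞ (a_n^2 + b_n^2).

Parseval: a_0^2/2 + Σ_{n≥1} (a_n^2+b_n^2) = (1/(2*pi)) ∫_{-2*pi}^{2*pi} ψ(t)^2 dt = 29.
Subtract a_0^2/2 = 9/2: Σ (a_n^2+b_n^2) = 49/2.

49/2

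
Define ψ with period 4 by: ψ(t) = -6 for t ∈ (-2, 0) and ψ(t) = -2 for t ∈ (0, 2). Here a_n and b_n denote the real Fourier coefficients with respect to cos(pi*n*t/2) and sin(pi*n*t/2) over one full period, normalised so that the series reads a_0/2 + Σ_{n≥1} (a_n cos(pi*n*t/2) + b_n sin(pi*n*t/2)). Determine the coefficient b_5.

8/(5*pi)

b_5 = 1/2 ∫_{-2}^{2} ψ(t) sin(5*pi*t/2) dt.
Split the integral at the breakpoints.
Directly, an antiderivative of (-6) sin(5*pi*t/2) is 12*cos(5*pi*t/2)/(5*pi); evaluating from -2 to 0: ∫_{-2}^{0} (-6) sin(5*pi*t/2) dt = (12/(5*pi)) - (-12/(5*pi)) = 24/(5*pi).
Directly, an antiderivative of (-2) sin(5*pi*t/2) is 4*cos(5*pi*t/2)/(5*pi); evaluating from 0 to 2: ∫_{0}^{2} (-2) sin(5*pi*t/2) dt = (-4/(5*pi)) - (4/(5*pi)) = -8/(5*pi).
Summing the pieces and multiplying by (1/2) gives b_5 = 8/(5*pi).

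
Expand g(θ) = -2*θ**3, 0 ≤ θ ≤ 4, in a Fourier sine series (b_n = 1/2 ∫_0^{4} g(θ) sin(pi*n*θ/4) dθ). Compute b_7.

256*(6 - 49*pi**2)/(343*pi**3)

b_7 = 1/2 ∫_0^{4} (-2*θ**3) sin(7*pi*θ/4) dθ.
Integrating by parts three times (tabular method), an antiderivative of (-2*θ**3) sin(7*pi*θ/4) is 8*θ**3*cos(7*pi*θ/4)/(7*pi) - 96*θ**2*sin(7*pi*θ/4)/(49*pi**2) - 768*θ*cos(7*pi*θ/4)/(343*pi**3) + 3072*sin(7*pi*θ/4)/(2401*pi**4); evaluating from 0 to 4: ∫_{0}^{4} (-2*θ**3) sin(7*pi*θ/4) dθ = (512*(6 - 49*pi**2)/(343*pi**3)) - (0) = 512*(6 - 49*pi**2)/(343*pi**3).
Hence b_7 = (1/2)·(512*(6 - 49*pi**2)/(343*pi**3)) = 256*(6 - 49*pi**2)/(343*pi**3).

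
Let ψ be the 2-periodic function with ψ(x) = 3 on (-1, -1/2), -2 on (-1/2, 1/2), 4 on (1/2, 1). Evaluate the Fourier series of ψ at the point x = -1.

At x = -1 the one-sided limits are ψ(-1^-) = 4 and ψ(-1^+) = 3.
By Dirichlet's theorem the series converges to their average, [(4) + (3)]/2 = 7/2.

7/2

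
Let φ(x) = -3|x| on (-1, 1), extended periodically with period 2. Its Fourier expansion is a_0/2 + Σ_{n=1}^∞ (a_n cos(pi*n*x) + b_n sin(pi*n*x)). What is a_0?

a_0 = ∫_{-1}^{1} φ(x) dx = -3.

-3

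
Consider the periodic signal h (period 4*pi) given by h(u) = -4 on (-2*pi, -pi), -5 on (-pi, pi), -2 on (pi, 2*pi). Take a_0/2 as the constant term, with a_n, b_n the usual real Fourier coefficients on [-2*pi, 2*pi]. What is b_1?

b_1 = (1/(2*pi)) ∫_{-2*pi}^{2*pi} h(u) sin(u/2) du.
Split the integral at the breakpoints.
Directly, an antiderivative of (-4) sin(u/2) is 8*cos(u/2); evaluating from -2*pi to -pi: ∫_{-2*pi}^{-pi} (-4) sin(u/2) du = (0) - (-8) = 8.
Directly, an antiderivative of (-5) sin(u/2) is 10*cos(u/2); evaluating from -pi to pi: ∫_{-pi}^{pi} (-5) sin(u/2) du = (0) - (0) = 0.
Directly, an antiderivative of (-2) sin(u/2) is 4*cos(u/2); evaluating from pi to 2*pi: ∫_{pi}^{2*pi} (-2) sin(u/2) du = (-4) - (0) = -4.
Summing the pieces and multiplying by (1/(2*pi)) gives b_1 = 2/pi.

2/pi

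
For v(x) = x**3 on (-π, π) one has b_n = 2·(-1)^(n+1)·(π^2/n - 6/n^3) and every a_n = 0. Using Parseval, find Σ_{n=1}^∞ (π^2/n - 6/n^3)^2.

Parseval: Σ b_n^2 = (1/π) ∫_{-π}^{π} v(x)^2 dx = 2*pi**6/7.
b_n^2 = 4·(π^2/n - 6/n^3)^2, so the sum equals (2*pi**6/7)/4 = pi**6/14.

pi**6/14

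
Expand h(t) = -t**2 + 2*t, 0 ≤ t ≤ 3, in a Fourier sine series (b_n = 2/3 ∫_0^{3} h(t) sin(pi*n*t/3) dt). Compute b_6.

b_6 = 2/3 ∫_0^{3} (-t**2 + 2*t) sin(2*pi*t) dt.
Integrating by parts twice (tabular method), an antiderivative of (-t**2 + 2*t) sin(2*pi*t) is t**2*cos(2*pi*t)/(2*pi) - t*sin(2*pi*t)/(2*pi**2) - t*cos(2*pi*t)/pi + sin(2*pi*t)/(2*pi**2) - cos(2*pi*t)/(4*pi**3); evaluating from 0 to 3: ∫_{0}^{3} (-t**2 + 2*t) sin(2*pi*t) dt = ((-1 + 6*pi**2)/(4*pi**3)) - (-1/(4*pi**3)) = 3/(2*pi).
Hence b_6 = (2/3)·(3/(2*pi)) = 1/pi.

1/pi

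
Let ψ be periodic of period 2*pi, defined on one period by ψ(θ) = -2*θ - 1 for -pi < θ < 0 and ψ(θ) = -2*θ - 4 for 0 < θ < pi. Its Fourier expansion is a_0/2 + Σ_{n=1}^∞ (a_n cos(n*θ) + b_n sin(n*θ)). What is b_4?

1

b_4 = 1/pi ∫_{-pi}^{pi} ψ(θ) sin(4*θ) dθ.
Split the integral at the breakpoints.
Integrating by parts (boundary term plus one more integral), an antiderivative of (-2*θ - 1) sin(4*θ) is θ*cos(4*θ)/2 - sin(4*θ)/8 + cos(4*θ)/4; evaluating from -pi to 0: ∫_{-pi}^{0} (-2*θ - 1) sin(4*θ) dθ = (1/4) - (1/4 - pi/2) = pi/2.
Integrating by parts (boundary term plus one more integral), an antiderivative of (-2*θ - 4) sin(4*θ) is θ*cos(4*θ)/2 - sin(4*θ)/8 + cos(4*θ); evaluating from 0 to pi: ∫_{0}^{pi} (-2*θ - 4) sin(4*θ) dθ = (1 + pi/2) - (1) = pi/2.
Summing the pieces and multiplying by (1/pi) gives b_4 = 1.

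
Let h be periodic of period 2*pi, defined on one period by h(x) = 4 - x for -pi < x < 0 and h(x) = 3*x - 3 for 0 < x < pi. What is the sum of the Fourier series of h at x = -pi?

x = -pi differs from x = pi by -1 full period(s), and the series is 2*pi-periodic.
At x = pi the one-sided limits are h(pi^-) = -3 + 3*pi and h(pi^+) = pi + 4.
By Dirichlet's theorem the series converges to their average, [(-3 + 3*pi) + (pi + 4)]/2 = 1/2 + 2*pi.

1/2 + 2*pi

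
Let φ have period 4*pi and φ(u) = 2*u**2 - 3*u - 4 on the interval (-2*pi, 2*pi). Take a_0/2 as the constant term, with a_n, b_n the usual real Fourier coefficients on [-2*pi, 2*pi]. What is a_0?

a_0 = (1/(2*pi)) ∫_{-2*pi}^{2*pi} φ(u) du = (1/(2*pi)) · (-16*pi + 32*pi**3/3) = -8 + 16*pi**2/3.

-8 + 16*pi**2/3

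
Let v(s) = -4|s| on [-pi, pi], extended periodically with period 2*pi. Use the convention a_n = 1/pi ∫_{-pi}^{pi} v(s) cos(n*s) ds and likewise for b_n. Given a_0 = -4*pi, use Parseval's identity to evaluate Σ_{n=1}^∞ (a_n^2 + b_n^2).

8*pi**2/3

Parseval: a_0^2/2 + Σ_{n≥1} (a_n^2+b_n^2) = 1/pi ∫_{-pi}^{pi} v(s)^2 ds = 32*pi**2/3.
Subtract a_0^2/2 = 8*pi**2: Σ (a_n^2+b_n^2) = 8*pi**2/3.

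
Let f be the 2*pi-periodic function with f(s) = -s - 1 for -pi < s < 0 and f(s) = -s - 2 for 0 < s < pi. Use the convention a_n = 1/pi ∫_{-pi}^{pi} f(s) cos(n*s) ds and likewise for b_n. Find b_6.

1/3

b_6 = 1/pi ∫_{-pi}^{pi} f(s) sin(6*s) ds.
Split the integral at the breakpoints.
Integrating by parts (boundary term plus one more integral), an antiderivative of (-s - 1) sin(6*s) is s*cos(6*s)/6 - sin(6*s)/36 + cos(6*s)/6; evaluating from -pi to 0: ∫_{-pi}^{0} (-s - 1) sin(6*s) ds = (1/6) - (1/6 - pi/6) = pi/6.
Integrating by parts (boundary term plus one more integral), an antiderivative of (-s - 2) sin(6*s) is s*cos(6*s)/6 - sin(6*s)/36 + cos(6*s)/3; evaluating from 0 to pi: ∫_{0}^{pi} (-s - 2) sin(6*s) ds = (1/3 + pi/6) - (1/3) = pi/6.
Summing the pieces and multiplying by (1/pi) gives b_6 = 1/3.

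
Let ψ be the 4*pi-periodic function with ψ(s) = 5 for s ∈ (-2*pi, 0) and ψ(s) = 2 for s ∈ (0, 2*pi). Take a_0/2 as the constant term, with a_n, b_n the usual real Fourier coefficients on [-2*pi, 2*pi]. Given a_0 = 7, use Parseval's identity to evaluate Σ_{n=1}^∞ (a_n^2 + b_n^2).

9/2

Parseval: a_0^2/2 + Σ_{n≥1} (a_n^2+b_n^2) = (1/(2*pi)) ∫_{-2*pi}^{2*pi} ψ(s)^2 ds = 29.
Subtract a_0^2/2 = 49/2: Σ (a_n^2+b_n^2) = 9/2.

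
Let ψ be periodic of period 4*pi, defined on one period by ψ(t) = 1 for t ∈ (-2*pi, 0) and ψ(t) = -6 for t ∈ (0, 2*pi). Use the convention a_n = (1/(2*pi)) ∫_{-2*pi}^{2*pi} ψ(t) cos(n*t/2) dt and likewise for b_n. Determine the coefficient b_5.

b_5 = (1/(2*pi)) ∫_{-2*pi}^{2*pi} ψ(t) sin(5*t/2) dt.
Split the integral at the breakpoints.
Directly, an antiderivative of (1) sin(5*t/2) is -2*cos(5*t/2)/5; evaluating from -2*pi to 0: ∫_{-2*pi}^{0} (1) sin(5*t/2) dt = (-2/5) - (2/5) = -4/5.
Directly, an antiderivative of (-6) sin(5*t/2) is 12*cos(5*t/2)/5; evaluating from 0 to 2*pi: ∫_{0}^{2*pi} (-6) sin(5*t/2) dt = (-12/5) - (12/5) = -24/5.
Summing the pieces and multiplying by (1/(2*pi)) gives b_5 = -14/(5*pi).

-14/(5*pi)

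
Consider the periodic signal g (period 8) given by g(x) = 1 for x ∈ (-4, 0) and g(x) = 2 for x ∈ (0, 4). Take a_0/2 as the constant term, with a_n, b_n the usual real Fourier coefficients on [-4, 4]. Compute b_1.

2/pi

b_1 = 1/4 ∫_{-4}^{4} g(x) sin(pi*x/4) dx.
Split the integral at the breakpoints.
Directly, an antiderivative of (1) sin(pi*x/4) is -4*cos(pi*x/4)/pi; evaluating from -4 to 0: ∫_{-4}^{0} (1) sin(pi*x/4) dx = (-4/pi) - (4/pi) = -8/pi.
Directly, an antiderivative of (2) sin(pi*x/4) is -8*cos(pi*x/4)/pi; evaluating from 0 to 4: ∫_{0}^{4} (2) sin(pi*x/4) dx = (8/pi) - (-8/pi) = 16/pi.
Summing the pieces and multiplying by (1/4) gives b_1 = 2/pi.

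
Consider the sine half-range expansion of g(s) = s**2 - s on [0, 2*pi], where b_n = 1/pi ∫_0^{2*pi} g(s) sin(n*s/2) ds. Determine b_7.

4*(-49*pi - 8 + 98*pi**2)/(343*pi)

b_7 = 1/pi ∫_0^{2*pi} (s**2 - s) sin(7*s/2) ds.
Integrating by parts twice (tabular method), an antiderivative of (s**2 - s) sin(7*s/2) is -2*s**2*cos(7*s/2)/7 + 8*s*sin(7*s/2)/49 + 2*s*cos(7*s/2)/7 - 4*sin(7*s/2)/49 + 16*cos(7*s/2)/343; evaluating from 0 to 2*pi: ∫_{0}^{2*pi} (s**2 - s) sin(7*s/2) ds = (-4*pi/7 - 16/343 + 8*pi**2/7) - (16/343) = -4*pi/7 - 32/343 + 8*pi**2/7.
Hence b_7 = (1/pi)·(-4*pi/7 - 32/343 + 8*pi**2/7) = 4*(-49*pi - 8 + 98*pi**2)/(343*pi).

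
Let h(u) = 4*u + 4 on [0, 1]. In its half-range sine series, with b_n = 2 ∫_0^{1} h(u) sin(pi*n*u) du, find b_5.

b_5 = 2 ∫_0^{1} (4*u + 4) sin(5*pi*u) du.
Integrating by parts (boundary term plus one more integral), an antiderivative of (4*u + 4) sin(5*pi*u) is -4*u*cos(5*pi*u)/(5*pi) + 4*sin(5*pi*u)/(25*pi**2) - 4*cos(5*pi*u)/(5*pi); evaluating from 0 to 1: ∫_{0}^{1} (4*u + 4) sin(5*pi*u) du = (8/(5*pi)) - (-4/(5*pi)) = 12/(5*pi).
Hence b_5 = 2·(12/(5*pi)) = 24/(5*pi).

24/(5*pi)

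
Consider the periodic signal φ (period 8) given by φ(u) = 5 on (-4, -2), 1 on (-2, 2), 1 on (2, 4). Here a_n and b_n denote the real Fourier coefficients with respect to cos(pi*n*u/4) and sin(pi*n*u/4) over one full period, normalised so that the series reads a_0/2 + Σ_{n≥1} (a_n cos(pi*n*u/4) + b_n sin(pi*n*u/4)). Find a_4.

0

a_4 = 1/4 ∫_{-4}^{4} φ(u) cos(pi*u) du.
Split the integral at the breakpoints.
Directly, an antiderivative of (5) cos(pi*u) is 5*sin(pi*u)/pi; evaluating from -4 to -2: ∫_{-4}^{-2} (5) cos(pi*u) du = (0) - (0) = 0.
Directly, an antiderivative of (1) cos(pi*u) is sin(pi*u)/pi; evaluating from -2 to 2: ∫_{-2}^{2} (1) cos(pi*u) du = (0) - (0) = 0.
Directly, an antiderivative of (1) cos(pi*u) is sin(pi*u)/pi; evaluating from 2 to 4: ∫_{2}^{4} (1) cos(pi*u) du = (0) - (0) = 0.
Summing the pieces and multiplying by (1/4) gives a_4 = 0.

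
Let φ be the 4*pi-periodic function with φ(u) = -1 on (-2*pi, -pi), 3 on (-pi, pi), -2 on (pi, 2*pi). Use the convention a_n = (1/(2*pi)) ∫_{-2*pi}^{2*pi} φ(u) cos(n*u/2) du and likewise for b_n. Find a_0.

3/2

a_0 = (1/(2*pi)) ∫_{-2*pi}^{2*pi} φ(u) du = (1/(2*pi)) · (3*pi) = 3/2.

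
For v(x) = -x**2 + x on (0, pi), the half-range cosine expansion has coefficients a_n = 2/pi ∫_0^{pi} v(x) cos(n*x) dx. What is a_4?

-1/4

a_4 = 2/pi ∫_0^{pi} (-x**2 + x) cos(4*x) dx.
Integrating by parts twice (tabular method), an antiderivative of (-x**2 + x) cos(4*x) is -x**2*sin(4*x)/4 + x*sin(4*x)/4 - x*cos(4*x)/8 + sin(4*x)/32 + cos(4*x)/16; evaluating from 0 to pi: ∫_{0}^{pi} (-x**2 + x) cos(4*x) dx = (1/16 - pi/8) - (1/16) = -pi/8.
Hence a_4 = (2/pi)·(-pi/8) = -1/4.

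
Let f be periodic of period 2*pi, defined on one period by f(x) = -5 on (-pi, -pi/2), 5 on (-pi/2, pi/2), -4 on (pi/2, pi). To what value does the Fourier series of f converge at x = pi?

-9/2

At x = pi the one-sided limits are f(pi^-) = -4 and f(pi^+) = -5.
By Dirichlet's theorem the series converges to their average, [(-4) + (-5)]/2 = -9/2.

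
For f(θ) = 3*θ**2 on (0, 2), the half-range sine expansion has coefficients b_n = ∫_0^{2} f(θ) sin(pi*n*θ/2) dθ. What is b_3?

-32/(9*pi**3) + 8/pi

b_3 = ∫_0^{2} (3*θ**2) sin(3*pi*θ/2) dθ.
Integrating by parts twice (tabular method), an antiderivative of (3*θ**2) sin(3*pi*θ/2) is -2*θ**2*cos(3*pi*θ/2)/pi + 8*θ*sin(3*pi*θ/2)/(3*pi**2) + 16*cos(3*pi*θ/2)/(9*pi**3); evaluating from 0 to 2: ∫_{0}^{2} (3*θ**2) sin(3*pi*θ/2) dθ = (-16/(9*pi**3) + 8/pi) - (16/(9*pi**3)) = -32/(9*pi**3) + 8/pi.
Hence b_3 = -32/(9*pi**3) + 8/pi.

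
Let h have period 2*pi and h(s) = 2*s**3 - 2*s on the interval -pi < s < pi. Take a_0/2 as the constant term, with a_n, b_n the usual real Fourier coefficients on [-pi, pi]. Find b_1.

b_1 = 1/pi ∫_{-pi}^{pi} h(s) sin(s) ds.
h is odd and sin(s) is odd, so the integrand is even and b_1 = 2/pi ∫_0^{pi} h(s) sin(s) ds.
Integrating by parts three times (tabular method), an antiderivative of (2*s**3 - 2*s) sin(s) is -2*s**3*cos(s) + 6*s**2*sin(s) + 14*s*cos(s) - 14*sin(s); evaluating from 0 to pi: ∫_{0}^{pi} (2*s**3 - 2*s) sin(s) ds = (2*pi*(-7 + pi**2)) - (0) = 2*pi*(-7 + pi**2).
Hence b_1 = (2/pi)·(2*pi*(-7 + pi**2)) = -28 + 4*pi**2.

-28 + 4*pi**2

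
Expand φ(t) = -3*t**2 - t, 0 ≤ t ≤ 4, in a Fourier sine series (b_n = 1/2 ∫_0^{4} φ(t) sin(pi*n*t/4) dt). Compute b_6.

52/(3*pi)

b_6 = 1/2 ∫_0^{4} (-3*t**2 - t) sin(3*pi*t/2) dt.
Integrating by parts twice (tabular method), an antiderivative of (-3*t**2 - t) sin(3*pi*t/2) is 2*t**2*cos(3*pi*t/2)/pi - 8*t*sin(3*pi*t/2)/(3*pi**2) + 2*t*cos(3*pi*t/2)/(3*pi) - 4*sin(3*pi*t/2)/(9*pi**2) - 16*cos(3*pi*t/2)/(9*pi**3); evaluating from 0 to 4: ∫_{0}^{4} (-3*t**2 - t) sin(3*pi*t/2) dt = (8*(-2 + 39*pi**2)/(9*pi**3)) - (-16/(9*pi**3)) = 104/(3*pi).
Hence b_6 = (1/2)·(104/(3*pi)) = 52/(3*pi).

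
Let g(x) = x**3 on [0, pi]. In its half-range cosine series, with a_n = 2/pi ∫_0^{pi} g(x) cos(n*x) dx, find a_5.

6*(4 - 25*pi**2)/(625*pi)

a_5 = 2/pi ∫_0^{pi} (x**3) cos(5*x) dx.
Integrating by parts three times (tabular method), an antiderivative of (x**3) cos(5*x) is x**3*sin(5*x)/5 + 3*x**2*cos(5*x)/25 - 6*x*sin(5*x)/125 - 6*cos(5*x)/625; evaluating from 0 to pi: ∫_{0}^{pi} (x**3) cos(5*x) dx = (6/625 - 3*pi**2/25) - (-6/625) = 12/625 - 3*pi**2/25.
Hence a_5 = (2/pi)·(12/625 - 3*pi**2/25) = 6*(4 - 25*pi**2)/(625*pi).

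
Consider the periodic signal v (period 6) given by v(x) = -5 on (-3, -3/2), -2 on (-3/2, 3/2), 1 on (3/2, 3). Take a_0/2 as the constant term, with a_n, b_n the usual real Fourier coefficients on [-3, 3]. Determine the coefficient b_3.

b_3 = 1/3 ∫_{-3}^{3} v(x) sin(pi*x) dx.
Split the integral at the breakpoints.
Directly, an antiderivative of (-5) sin(pi*x) is 5*cos(pi*x)/pi; evaluating from -3 to -3/2: ∫_{-3}^{-3/2} (-5) sin(pi*x) dx = (0) - (-5/pi) = 5/pi.
Directly, an antiderivative of (-2) sin(pi*x) is 2*cos(pi*x)/pi; evaluating from -3/2 to 3/2: ∫_{-3/2}^{3/2} (-2) sin(pi*x) dx = (0) - (0) = 0.
Directly, an antiderivative of (1) sin(pi*x) is -cos(pi*x)/pi; evaluating from 3/2 to 3: ∫_{3/2}^{3} (1) sin(pi*x) dx = (1/pi) - (0) = 1/pi.
Summing the pieces and multiplying by (1/3) gives b_3 = 2/pi.

2/pi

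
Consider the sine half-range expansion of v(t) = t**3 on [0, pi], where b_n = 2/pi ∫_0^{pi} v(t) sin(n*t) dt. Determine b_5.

b_5 = 2/pi ∫_0^{pi} (t**3) sin(5*t) dt.
Integrating by parts three times (tabular method), an antiderivative of (t**3) sin(5*t) is -t**3*cos(5*t)/5 + 3*t**2*sin(5*t)/25 + 6*t*cos(5*t)/125 - 6*sin(5*t)/625; evaluating from 0 to pi: ∫_{0}^{pi} (t**3) sin(5*t) dt = (pi*(-6 + 25*pi**2)/125) - (0) = pi*(-6 + 25*pi**2)/125.
Hence b_5 = (2/pi)·(pi*(-6 + 25*pi**2)/125) = -12/125 + 2*pi**2/5.

-12/125 + 2*pi**2/5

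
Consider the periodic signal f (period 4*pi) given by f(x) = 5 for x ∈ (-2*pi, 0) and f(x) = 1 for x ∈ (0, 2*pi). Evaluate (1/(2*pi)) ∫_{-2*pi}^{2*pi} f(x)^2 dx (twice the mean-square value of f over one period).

(1/(2*pi)) ∫_{-2*pi}^{2*pi} f(x)^2 dx = (1/(2*pi)) · (52*pi) = 26.

26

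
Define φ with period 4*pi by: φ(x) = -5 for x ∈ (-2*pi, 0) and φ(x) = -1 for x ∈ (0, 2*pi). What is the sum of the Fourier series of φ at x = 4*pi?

x = 4*pi differs from x = 0 by 1 full period(s), and the series is 4*pi-periodic.
At x = 0 the one-sided limits are φ(0^-) = -5 and φ(0^+) = -1.
By Dirichlet's theorem the series converges to their average, [(-5) + (-1)]/2 = -3.

-3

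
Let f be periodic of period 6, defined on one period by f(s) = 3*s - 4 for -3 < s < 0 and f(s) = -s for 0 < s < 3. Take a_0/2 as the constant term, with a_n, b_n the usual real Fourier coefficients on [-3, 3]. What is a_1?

a_1 = 1/3 ∫_{-3}^{3} f(s) cos(pi*s/3) ds.
Split the integral at the breakpoints.
Integrating by parts (boundary term plus one more integral), an antiderivative of (3*s - 4) cos(pi*s/3) is 9*s*sin(pi*s/3)/pi - 12*sin(pi*s/3)/pi + 27*cos(pi*s/3)/pi**2; evaluating from -3 to 0: ∫_{-3}^{0} (3*s - 4) cos(pi*s/3) ds = (27/pi**2) - (-27/pi**2) = 54/pi**2.
Integrating by parts (boundary term plus one more integral), an antiderivative of (-s) cos(pi*s/3) is -3*s*sin(pi*s/3)/pi - 9*cos(pi*s/3)/pi**2; evaluating from 0 to 3: ∫_{0}^{3} (-s) cos(pi*s/3) ds = (9/pi**2) - (-9/pi**2) = 18/pi**2.
Summing the pieces and multiplying by (1/3) gives a_1 = 24/pi**2.

24/pi**2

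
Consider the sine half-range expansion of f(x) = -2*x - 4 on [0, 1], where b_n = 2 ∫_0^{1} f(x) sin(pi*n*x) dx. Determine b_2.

2/pi

b_2 = 2 ∫_0^{1} (-2*x - 4) sin(2*pi*x) dx.
Integrating by parts (boundary term plus one more integral), an antiderivative of (-2*x - 4) sin(2*pi*x) is x*cos(2*pi*x)/pi - sin(2*pi*x)/(2*pi**2) + 2*cos(2*pi*x)/pi; evaluating from 0 to 1: ∫_{0}^{1} (-2*x - 4) sin(2*pi*x) dx = (3/pi) - (2/pi) = 1/pi.
Hence b_2 = 2·(1/pi) = 2/pi.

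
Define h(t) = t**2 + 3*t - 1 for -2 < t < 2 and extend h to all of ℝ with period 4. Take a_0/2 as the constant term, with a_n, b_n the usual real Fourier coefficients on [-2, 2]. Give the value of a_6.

a_6 = 1/2 ∫_{-2}^{2} h(t) cos(3*pi*t) dt.
Integrating by parts twice (tabular method), an antiderivative of (t**2 + 3*t - 1) cos(3*pi*t) is t**2*sin(3*pi*t)/(3*pi) + t*sin(3*pi*t)/pi + 2*t*cos(3*pi*t)/(9*pi**2) - sin(3*pi*t)/(3*pi) - 2*sin(3*pi*t)/(27*pi**3) + cos(3*pi*t)/(3*pi**2); evaluating from -2 to 2: ∫_{-2}^{2} (t**2 + 3*t - 1) cos(3*pi*t) dt = (7/(9*pi**2)) - (-1/(9*pi**2)) = 8/(9*pi**2).
Hence a_6 = (1/2)·(8/(9*pi**2)) = 4/(9*pi**2).

4/(9*pi**2)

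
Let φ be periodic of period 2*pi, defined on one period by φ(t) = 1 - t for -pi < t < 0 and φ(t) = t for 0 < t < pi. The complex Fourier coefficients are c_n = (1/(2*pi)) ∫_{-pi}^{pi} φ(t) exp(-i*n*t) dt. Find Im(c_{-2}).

0

Since φ is real-valued, Im(c_{-2}) = -(1/(2*pi)) ∫_{-pi}^{pi} φ(t) sin(-2*t) dt = b_{2}/2.
Split the integral at the breakpoints.
Integrating by parts (boundary term plus one more integral), an antiderivative of (1 - t) sin(-2*t) is -t*cos(2*t)/2 + sin(2*t)/4 + cos(2*t)/2; evaluating from -pi to 0: ∫_{-pi}^{0} (1 - t) sin(-2*t) dt = (1/2) - (1/2 + pi/2) = -pi/2.
Integrating by parts (boundary term plus one more integral), an antiderivative of (t) sin(-2*t) is t*cos(2*t)/2 - sin(2*t)/4; evaluating from 0 to pi: ∫_{0}^{pi} (t) sin(-2*t) dt = (pi/2) - (0) = pi/2.
So ∫_{-pi}^{pi} φ(t) sin(-2*t) dt = 0.
Hence Im(c_{-2}) = (-1/(2*pi))·(0) = 0.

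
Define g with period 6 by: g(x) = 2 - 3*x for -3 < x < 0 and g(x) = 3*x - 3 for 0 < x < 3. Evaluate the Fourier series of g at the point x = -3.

x = -3 differs from x = 3 by -1 full period(s), and the series is 6-periodic.
At x = 3 the one-sided limits are g(3^-) = 6 and g(3^+) = 11.
By Dirichlet's theorem the series converges to their average, [(6) + (11)]/2 = 17/2.

17/2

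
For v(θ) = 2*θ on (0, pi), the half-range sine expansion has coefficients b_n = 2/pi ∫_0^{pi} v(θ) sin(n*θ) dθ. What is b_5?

4/5

b_5 = 2/pi ∫_0^{pi} (2*θ) sin(5*θ) dθ.
Integrating by parts (boundary term plus one more integral), an antiderivative of (2*θ) sin(5*θ) is -2*θ*cos(5*θ)/5 + 2*sin(5*θ)/25; evaluating from 0 to pi: ∫_{0}^{pi} (2*θ) sin(5*θ) dθ = (2*pi/5) - (0) = 2*pi/5.
Hence b_5 = (2/pi)·(2*pi/5) = 4/5.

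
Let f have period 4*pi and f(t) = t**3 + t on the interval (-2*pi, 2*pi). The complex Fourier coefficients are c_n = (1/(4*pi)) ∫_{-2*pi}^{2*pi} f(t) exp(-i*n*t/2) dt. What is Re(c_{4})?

0

Since f is real-valued, Re(c_{4}) = (1/(4*pi)) ∫_{-2*pi}^{2*pi} f(t) cos(2*t) dt = a_{4}/2.
(f is odd, so the integrand is odd over a symmetric interval and the integral vanishes.)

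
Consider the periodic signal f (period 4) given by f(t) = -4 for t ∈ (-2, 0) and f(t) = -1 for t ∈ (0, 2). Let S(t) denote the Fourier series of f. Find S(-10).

t = -10 differs from t = -2 by -2 full period(s), and the series is 4-periodic.
At t = -2 the one-sided limits are f(-2^-) = -1 and f(-2^+) = -4.
By Dirichlet's theorem the series converges to their average, [(-1) + (-4)]/2 = -5/2.

-5/2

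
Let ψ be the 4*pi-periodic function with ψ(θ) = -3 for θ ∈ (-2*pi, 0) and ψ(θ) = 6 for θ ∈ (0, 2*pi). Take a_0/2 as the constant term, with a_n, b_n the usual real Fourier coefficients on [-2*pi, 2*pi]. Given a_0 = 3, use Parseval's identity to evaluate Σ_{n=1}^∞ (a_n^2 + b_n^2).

81/2

Parseval: a_0^2/2 + Σ_{n≥1} (a_n^2+b_n^2) = (1/(2*pi)) ∫_{-2*pi}^{2*pi} ψ(θ)^2 dθ = 45.
Subtract a_0^2/2 = 9/2: Σ (a_n^2+b_n^2) = 81/2.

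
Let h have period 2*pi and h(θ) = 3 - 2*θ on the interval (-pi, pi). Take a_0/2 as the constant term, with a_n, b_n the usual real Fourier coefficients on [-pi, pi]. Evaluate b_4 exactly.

1

b_4 = 1/pi ∫_{-pi}^{pi} h(θ) sin(4*θ) dθ.
Integrating by parts (boundary term plus one more integral), an antiderivative of (3 - 2*θ) sin(4*θ) is θ*cos(4*θ)/2 - sin(4*θ)/8 - 3*cos(4*θ)/4; evaluating from -pi to pi: ∫_{-pi}^{pi} (3 - 2*θ) sin(4*θ) dθ = (-3/4 + pi/2) - (-pi/2 - 3/4) = pi.
Hence b_4 = (1/pi)·(pi) = 1.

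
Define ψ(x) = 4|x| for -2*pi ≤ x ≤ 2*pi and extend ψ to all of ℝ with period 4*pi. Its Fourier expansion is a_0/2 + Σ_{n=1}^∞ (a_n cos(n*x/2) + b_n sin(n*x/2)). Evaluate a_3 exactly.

-32/(9*pi)

a_3 = (1/(2*pi)) ∫_{-2*pi}^{2*pi} ψ(x) cos(3*x/2) dx.
ψ is even and cos(3*x/2) is even, so the integrand is even and a_3 = 1/pi ∫_0^{2*pi} ψ(x) cos(3*x/2) dx.
Integrating by parts (boundary term plus one more integral), an antiderivative of (4*x) cos(3*x/2) is 8*x*sin(3*x/2)/3 + 16*cos(3*x/2)/9; evaluating from 0 to 2*pi: ∫_{0}^{2*pi} (4*x) cos(3*x/2) dx = (-16/9) - (16/9) = -32/9.
Hence a_3 = (1/pi)·(-32/9) = -32/(9*pi).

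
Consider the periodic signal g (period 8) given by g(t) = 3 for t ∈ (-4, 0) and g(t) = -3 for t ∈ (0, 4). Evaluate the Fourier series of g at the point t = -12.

0

t = -12 differs from t = -4 by -1 full period(s), and the series is 8-periodic.
At t = -4 the one-sided limits are g(-4^-) = -3 and g(-4^+) = 3.
By Dirichlet's theorem the series converges to their average, [(-3) + (3)]/2 = 0.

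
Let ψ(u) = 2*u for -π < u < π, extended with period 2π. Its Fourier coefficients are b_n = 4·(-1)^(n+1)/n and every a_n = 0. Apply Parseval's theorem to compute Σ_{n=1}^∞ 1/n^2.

Parseval: Σ b_n^2 = (1/π) ∫_{-π}^{π} ψ(u)^2 du = 8*pi**2/3.
Σ b_n^2 = Σ 16/n^2, so Σ 1/n^2 = (8*pi**2/3)/16 = pi**2/6.

pi**2/6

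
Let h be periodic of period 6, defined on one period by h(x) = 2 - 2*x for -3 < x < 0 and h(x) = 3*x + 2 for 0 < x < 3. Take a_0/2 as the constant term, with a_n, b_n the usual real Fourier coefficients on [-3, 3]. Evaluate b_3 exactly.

1/pi

b_3 = 1/3 ∫_{-3}^{3} h(x) sin(pi*x) dx.
Split the integral at the breakpoints.
Integrating by parts (boundary term plus one more integral), an antiderivative of (2 - 2*x) sin(pi*x) is 2*x*cos(pi*x)/pi - 2*sin(pi*x)/pi**2 - 2*cos(pi*x)/pi; evaluating from -3 to 0: ∫_{-3}^{0} (2 - 2*x) sin(pi*x) dx = (-2/pi) - (8/pi) = -10/pi.
Integrating by parts (boundary term plus one more integral), an antiderivative of (3*x + 2) sin(pi*x) is -3*x*cos(pi*x)/pi + 3*sin(pi*x)/pi**2 - 2*cos(pi*x)/pi; evaluating from 0 to 3: ∫_{0}^{3} (3*x + 2) sin(pi*x) dx = (11/pi) - (-2/pi) = 13/pi.
Summing the pieces and multiplying by (1/3) gives b_3 = 1/pi.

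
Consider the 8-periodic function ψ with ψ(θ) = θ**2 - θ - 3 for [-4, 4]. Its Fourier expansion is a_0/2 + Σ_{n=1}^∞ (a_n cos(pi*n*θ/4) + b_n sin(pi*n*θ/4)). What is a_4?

a_4 = 1/4 ∫_{-4}^{4} ψ(θ) cos(pi*θ) dθ.
Integrating by parts twice (tabular method), an antiderivative of (θ**2 - θ - 3) cos(pi*θ) is θ**2*sin(pi*θ)/pi - θ*sin(pi*θ)/pi + 2*θ*cos(pi*θ)/pi**2 - 3*sin(pi*θ)/pi - 2*sin(pi*θ)/pi**3 - cos(pi*θ)/pi**2; evaluating from -4 to 4: ∫_{-4}^{4} (θ**2 - θ - 3) cos(pi*θ) dθ = (7/pi**2) - (-9/pi**2) = 16/pi**2.
Hence a_4 = (1/4)·(16/pi**2) = 4/pi**2.

4/pi**2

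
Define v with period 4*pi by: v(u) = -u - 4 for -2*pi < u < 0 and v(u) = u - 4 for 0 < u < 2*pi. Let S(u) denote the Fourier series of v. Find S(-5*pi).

u = -5*pi differs from u = -pi by -1 full period(s), and the series is 4*pi-periodic.
v is continuous at u = -pi with value -4 + pi, so the series converges to -4 + pi there.

-4 + pi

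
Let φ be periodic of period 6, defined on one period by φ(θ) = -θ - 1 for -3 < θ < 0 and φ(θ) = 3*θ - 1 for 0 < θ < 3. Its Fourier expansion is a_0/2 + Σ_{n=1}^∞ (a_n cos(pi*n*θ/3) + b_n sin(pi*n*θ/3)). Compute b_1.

b_1 = 1/3 ∫_{-3}^{3} φ(θ) sin(pi*θ/3) dθ.
Split the integral at the breakpoints.
Integrating by parts (boundary term plus one more integral), an antiderivative of (-θ - 1) sin(pi*θ/3) is 3*θ*cos(pi*θ/3)/pi - 9*sin(pi*θ/3)/pi**2 + 3*cos(pi*θ/3)/pi; evaluating from -3 to 0: ∫_{-3}^{0} (-θ - 1) sin(pi*θ/3) dθ = (3/pi) - (6/pi) = -3/pi.
Integrating by parts (boundary term plus one more integral), an antiderivative of (3*θ - 1) sin(pi*θ/3) is -9*θ*cos(pi*θ/3)/pi + 27*sin(pi*θ/3)/pi**2 + 3*cos(pi*θ/3)/pi; evaluating from 0 to 3: ∫_{0}^{3} (3*θ - 1) sin(pi*θ/3) dθ = (24/pi) - (3/pi) = 21/pi.
Summing the pieces and multiplying by (1/3) gives b_1 = 6/pi.

6/pi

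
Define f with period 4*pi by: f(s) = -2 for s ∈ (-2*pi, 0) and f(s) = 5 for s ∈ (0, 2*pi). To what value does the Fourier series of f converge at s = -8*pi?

s = -8*pi differs from s = 0 by -2 full period(s), and the series is 4*pi-periodic.
At s = 0 the one-sided limits are f(0^-) = -2 and f(0^+) = 5.
By Dirichlet's theorem the series converges to their average, [(-2) + (5)]/2 = 3/2.

3/2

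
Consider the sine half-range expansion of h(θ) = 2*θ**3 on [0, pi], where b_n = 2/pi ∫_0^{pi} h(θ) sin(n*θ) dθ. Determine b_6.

b_6 = 2/pi ∫_0^{pi} (2*θ**3) sin(6*θ) dθ.
Integrating by parts three times (tabular method), an antiderivative of (2*θ**3) sin(6*θ) is -θ**3*cos(6*θ)/3 + θ**2*sin(6*θ)/6 + θ*cos(6*θ)/18 - sin(6*θ)/108; evaluating from 0 to pi: ∫_{0}^{pi} (2*θ**3) sin(6*θ) dθ = (-pi**3/3 + pi/18) - (0) = -pi**3/3 + pi/18.
Hence b_6 = (2/pi)·(-pi**3/3 + pi/18) = 1/9 - 2*pi**2/3.

1/9 - 2*pi**2/3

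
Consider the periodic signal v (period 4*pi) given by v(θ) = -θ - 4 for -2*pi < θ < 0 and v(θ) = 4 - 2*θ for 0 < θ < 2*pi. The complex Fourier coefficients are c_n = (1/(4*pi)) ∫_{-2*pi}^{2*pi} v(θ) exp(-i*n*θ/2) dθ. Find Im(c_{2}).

-3/2

Since v is real-valued, Im(c_{2}) = -(1/(4*pi)) ∫_{-2*pi}^{2*pi} v(θ) sin(θ) dθ = -b_{2}/2.
Split the integral at the breakpoints.
Integrating by parts (boundary term plus one more integral), an antiderivative of (-θ - 4) sin(θ) is θ*cos(θ) - sin(θ) + 4*cos(θ); evaluating from -2*pi to 0: ∫_{-2*pi}^{0} (-θ - 4) sin(θ) dθ = (4) - (4 - 2*pi) = 2*pi.
Integrating by parts (boundary term plus one more integral), an antiderivative of (4 - 2*θ) sin(θ) is 2*θ*cos(θ) - 2*sin(θ) - 4*cos(θ); evaluating from 0 to 2*pi: ∫_{0}^{2*pi} (4 - 2*θ) sin(θ) dθ = (-4 + 4*pi) - (-4) = 4*pi.
So ∫_{-2*pi}^{2*pi} v(θ) sin(θ) dθ = 6*pi.
Hence Im(c_{2}) = (-1/(4*pi))·(6*pi) = -3/2.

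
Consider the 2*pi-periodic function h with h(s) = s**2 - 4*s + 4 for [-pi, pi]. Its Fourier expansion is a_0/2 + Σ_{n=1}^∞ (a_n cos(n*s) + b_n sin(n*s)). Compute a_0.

2*pi**2/3 + 8

a_0 = 1/pi ∫_{-pi}^{pi} h(s) ds = 1/pi · (2*pi*(pi**2 + 12)/3) = 2*pi**2/3 + 8.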